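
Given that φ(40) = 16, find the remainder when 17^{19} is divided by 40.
By Euler: 17^{16} ≡ 1 mod 40 since gcd(17, 40) = 1. 19 = 1×16 + 3. So 17^{19} ≡ 17^{3} ≡ 33 mod 40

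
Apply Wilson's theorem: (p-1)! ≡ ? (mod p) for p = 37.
By Wilson's theorem, (36)! ≡ -1 ≡ 36 (mod 37)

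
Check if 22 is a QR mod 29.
By Euler's criterion: 22^{14} ≡ 1 mod 29. Since this equals 1, 22 is a QR.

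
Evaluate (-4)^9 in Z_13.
By repeated squaring (mod 13): (-4)^{1}≡9, (-4)^{2}≡3, (-4)^{4}≡9, (-4)^{8}≡3. Then (-4)^{9} = (-4)^{8+1} ≡ 3 × 9 ≡ 1 (mod 13)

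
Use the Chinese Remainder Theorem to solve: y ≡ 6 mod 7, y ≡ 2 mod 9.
M = 7 × 9 = 63. M₁ = 9, y₁ ≡ 4 mod 7. M₂ = 7, y₂ ≡ 4 mod 9. y = 6×9×4 + 2×7×4 ≡ 20 mod 63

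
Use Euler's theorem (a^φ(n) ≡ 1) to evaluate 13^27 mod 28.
By Euler: 13^{12} ≡ 1 mod 28 since gcd(13, 28) = 1. 27 = 2×12 + 3. So 13^{27} ≡ 13^{3} ≡ 13 mod 28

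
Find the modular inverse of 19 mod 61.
Since 61 is prime, by Fermat 19^(-1) ≡ 19^{59} ≡ 45 (mod 61). Verify: 19 × 45 = 855 ≡ 1 (mod 61)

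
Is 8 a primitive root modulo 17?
8^{8} ≡ 1 (mod 17) and 8 < 16, so ord_17(8) = 8 ≠ 16 and 8 is not a primitive root.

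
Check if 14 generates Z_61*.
14^{6} ≡ 1 (mod 61) and 6 < 60, so ord_61(14) = 6 ≠ 60 and 14 is not a primitive root.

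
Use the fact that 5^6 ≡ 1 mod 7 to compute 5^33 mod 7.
By Fermat: 5^{6} ≡ 1 mod 7. 33 = 5×6 + 3. So 5^{33} ≡ 5^{3} ≡ 6 mod 7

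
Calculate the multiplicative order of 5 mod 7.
Powers of 5 mod 7: 5^1≡5, 5^2≡4, 5^3≡6, 5^4≡2, 5^5≡3, 5^6≡1. ord_7(5) = 6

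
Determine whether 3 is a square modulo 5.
By Euler's criterion: 3^{2} ≡ 4 (mod 5). Since this equals -1 (≡ 4), 3 is not a QR.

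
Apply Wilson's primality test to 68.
(67)! mod 68 = 0. Since 0 ≢ -1 mod 68, 68 is not prime.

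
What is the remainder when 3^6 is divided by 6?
By repeated squaring (mod 6): 3^{1}≡3, 3^{2}≡3, 3^{4}≡3. Then 3^{6} = 3^{4+2} ≡ 3 × 3 ≡ 3 (mod 6)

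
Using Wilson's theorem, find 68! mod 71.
(70)! = (68)! × (69) × (70) ≡ -1 (mod 71). So (68)! ≡ -1 × [(70)(69)]^(-1) ≡ 35 (mod 71)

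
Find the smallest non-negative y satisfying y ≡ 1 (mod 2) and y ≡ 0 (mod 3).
M = 2 × 3 = 6. M₁ = 3, y₁ ≡ 1 (mod 2). M₂ = 2, y₂ ≡ 2 (mod 3). y = 1×3×1 + 0×2×2 ≡ 3 (mod 6)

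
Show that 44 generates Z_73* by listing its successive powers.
44^1, 44^2, ..., 44^{72} mod 73: [44, 38, 66, 57, 26, 49, 39, 37, 22, 19, 33, 65, 13, 61, 56, 55, 11, 46, 53, 69, 43, 67, 28, 64, 42, 23, 63, 71, 58, 70, 14, 32, 21, 48, 68, 72, 29, 35, 7, 16, 47, 24, 34, 36, 51, 54, 40, 8, 60, 12, 17, 18, 62, 27, 20, 4, 30, 6, 45, 9, 31, 50, 10, 2, 15, 3, 59, 41, 52, 25, 5, 1]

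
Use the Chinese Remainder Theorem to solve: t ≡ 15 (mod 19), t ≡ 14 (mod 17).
M = 19 × 17 = 323. M₁ = 17, y₁ ≡ 9 (mod 19). M₂ = 19, y₂ ≡ 9 (mod 17). t = 15×17×9 + 14×19×9 ≡ 167 (mod 323)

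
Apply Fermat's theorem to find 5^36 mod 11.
By Fermat: 5^{10} ≡ 1 mod 11. 36 = 3×10 + 6. So 5^{36} ≡ 5^{6} ≡ 5 mod 11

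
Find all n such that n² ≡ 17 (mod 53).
The square roots of 17 mod 53 are 21 and 32. Verify: 21² = 441 ≡ 17 (mod 53)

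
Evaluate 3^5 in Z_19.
By repeated squaring mod 19: 3^{1}≡3, 3^{2}≡9, 3^{4}≡5. Then 3^{5} = 3^{4+1} ≡ 5 × 3 ≡ 15 mod 19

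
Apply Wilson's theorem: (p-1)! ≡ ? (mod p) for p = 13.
By Wilson's theorem, (12)! ≡ -1 ≡ 12 (mod 13)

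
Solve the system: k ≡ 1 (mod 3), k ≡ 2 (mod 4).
M = 3 × 4 = 12. M₁ = 4, y₁ ≡ 1 (mod 3). M₂ = 3, y₂ ≡ 3 (mod 4). k = 1×4×1 + 2×3×3 ≡ 10 (mod 12)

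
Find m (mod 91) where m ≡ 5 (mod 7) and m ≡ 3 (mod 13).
M = 7 × 13 = 91. M₁ = 13, y₁ ≡ 6 (mod 7). M₂ = 7, y₂ ≡ 2 (mod 13). m = 5×13×6 + 3×7×2 ≡ 68 (mod 91)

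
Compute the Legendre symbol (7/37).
(7/37) = 7^{18} mod 37 = 1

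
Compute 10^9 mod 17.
By repeated squaring (mod 17): 10^{1}≡10, 10^{2}≡15, 10^{4}≡4, 10^{8}≡16. Then 10^{9} = 10^{8+1} ≡ 16 × 10 ≡ 7 (mod 17)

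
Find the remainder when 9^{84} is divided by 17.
By Fermat: 9^{16} ≡ 1 mod 17. 84 = 5×16 + 4. So 9^{84} ≡ 9^{4} ≡ 16 mod 17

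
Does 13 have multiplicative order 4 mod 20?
Powers of 13 mod 20: 13^1≡13, 13^2≡9, 13^3≡17, 13^4≡1. First k with 13^k≡1 is k=4. Yes, ord_20(13) = 4.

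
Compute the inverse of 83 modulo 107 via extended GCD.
Extended GCD: 83(49) + 107(-38) = 1. So 83^(-1) ≡ 49 mod 107. Verify: 83 × 49 = 4067 ≡ 1 mod 107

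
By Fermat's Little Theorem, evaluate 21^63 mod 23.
By Fermat: 21^{22} ≡ 1 mod 23. 63 = 2×22 + 19. So 21^{63} ≡ 21^{19} ≡ 20 mod 23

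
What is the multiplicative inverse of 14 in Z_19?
Since 19 is prime, by Fermat 14^(-1) ≡ 14^{17} ≡ 15 (mod 19). Verify: 14 × 15 = 210 ≡ 1 (mod 19)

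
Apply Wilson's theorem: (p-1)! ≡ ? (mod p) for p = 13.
By Wilson's theorem, (12)! ≡ -1 ≡ 12 (mod 13)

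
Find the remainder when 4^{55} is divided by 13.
By Fermat: 4^{12} ≡ 1 (mod 13). 55 = 4×12 + 7. So 4^{55} ≡ 4^{7} ≡ 4 (mod 13)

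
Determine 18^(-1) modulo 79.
Since 79 is prime, by Fermat 18^(-1) ≡ 18^{77} ≡ 22 (mod 79). Verify: 18 × 22 = 396 ≡ 1 (mod 79)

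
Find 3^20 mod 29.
By repeated squaring mod 29: 3^{1}≡3, 3^{2}≡9, 3^{4}≡23, 3^{8}≡7, 3^{16}≡20. Then 3^{20} = 3^{16+4} ≡ 20 × 23 ≡ 25 mod 29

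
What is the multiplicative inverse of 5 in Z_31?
Since 31 is prime, by Fermat 5^(-1) ≡ 5^{29} ≡ 25 (mod 31). Verify: 5 × 25 = 125 ≡ 1 (mod 31)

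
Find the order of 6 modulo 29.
Powers of 6 mod 29: 6^1≡6, 6^2≡7, 6^3≡13, 6^4≡20, 6^5≡4, 6^6≡24, 6^7≡28, 6^8≡23, 6^9≡22, 6^10≡16, 6^11≡9, 6^12≡25, 6^13≡5, 6^14≡1. So the order of 6 is 14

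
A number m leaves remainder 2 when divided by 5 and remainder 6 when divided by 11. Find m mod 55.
M = 5 × 11 = 55. M₁ = 11, y₁ ≡ 1 mod 5. M₂ = 5, y₂ ≡ 9 mod 11. m = 2×11×1 + 6×5×9 ≡ 17 mod 55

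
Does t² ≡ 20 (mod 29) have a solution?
By Euler's criterion: 20^{14} ≡ 1 (mod 29). Since this equals 1, 20 is a QR.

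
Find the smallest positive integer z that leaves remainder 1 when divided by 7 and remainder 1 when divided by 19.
M = 7 × 19 = 133. M₁ = 19, y₁ ≡ 3 mod 7. M₂ = 7, y₂ ≡ 11 mod 19. z = 1×19×3 + 1×7×11 ≡ 1 mod 133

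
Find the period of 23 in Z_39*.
Powers of 23 mod 39: 23^1≡23, 23^2≡22, 23^3≡38, 23^4≡16, 23^5≡17, 23^6≡1. So the order of 23 is 6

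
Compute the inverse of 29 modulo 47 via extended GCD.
Extended GCD: 29(13) + 47(-8) = 1. So 29^(-1) ≡ 13 mod 47. Verify: 29 × 13 = 377 ≡ 1 mod 47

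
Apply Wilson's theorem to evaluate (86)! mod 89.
(88)! = (86)! × (87) × (88) ≡ -1 mod 89. So (86)! ≡ -1 × [(88)(87)]^(-1) ≡ 44 mod 89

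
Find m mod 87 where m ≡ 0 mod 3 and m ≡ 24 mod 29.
M = 3 × 29 = 87. M₁ = 29, y₁ ≡ 2 mod 3. M₂ = 3, y₂ ≡ 10 mod 29. m = 0×29×2 + 24×3×10 ≡ 24 mod 87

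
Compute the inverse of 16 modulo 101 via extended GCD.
Extended GCD: 16(19) + 101(-3) = 1. So 16^(-1) ≡ 19 (mod 101). Verify: 16 × 19 = 304 ≡ 1 (mod 101)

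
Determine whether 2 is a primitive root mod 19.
ord_19(2) divides 18. For each prime q|18: 2^{9}≡18, 2^{6}≡7, none ≡ 1. So 2 has order 18 and is a primitive root mod 19.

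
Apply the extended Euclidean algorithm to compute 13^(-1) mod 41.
Extended GCD: 13(19) + 41(-6) = 1. So 13^(-1) ≡ 19 (mod 41). Verify: 13 × 19 = 247 ≡ 1 (mod 41)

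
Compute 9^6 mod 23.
By repeated squaring mod 23: 9^{1}≡9, 9^{2}≡12, 9^{4}≡6. Then 9^{6} = 9^{4+2} ≡ 6 × 12 ≡ 3 mod 23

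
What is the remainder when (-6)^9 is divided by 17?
By repeated squaring mod 17: (-6)^{1}≡11, (-6)^{2}≡2, (-6)^{4}≡4, (-6)^{8}≡16. Then (-6)^{9} = (-6)^{8+1} ≡ 16 × 11 ≡ 6 mod 17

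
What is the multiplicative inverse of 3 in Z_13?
Since 13 is prime, by Fermat 3^(-1) ≡ 3^{11} ≡ 9 (mod 13). Verify: 3 × 9 = 27 ≡ 1 (mod 13)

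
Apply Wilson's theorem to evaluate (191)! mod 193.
(192)! = (191)! × (192) ≡ -1 (mod 193). So (191)! ≡ -1 × (192)^(-1) ≡ (-1)×(-1) = 1 (mod 193)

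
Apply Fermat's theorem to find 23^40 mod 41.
By Fermat's Little Theorem, 23^{40} ≡ 1 mod 41 since 41 is prime and gcd(23, 41) = 1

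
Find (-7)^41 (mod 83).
By repeated squaring (mod 83): (-7)^{1}≡76, (-7)^{2}≡49, (-7)^{4}≡77, (-7)^{8}≡36, (-7)^{16}≡51, (-7)^{32}≡28. Then (-7)^{41} = (-7)^{32+8+1} ≡ 28 × 36 × 76 ≡ 82 (mod 83)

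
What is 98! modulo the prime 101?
(100)! = (98)! × (99) × (100) ≡ -1 mod 101. So (98)! ≡ -1 × [(100)(99)]^(-1) ≡ 50 mod 101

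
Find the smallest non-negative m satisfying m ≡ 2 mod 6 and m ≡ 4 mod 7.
M = 6 × 7 = 42. M₁ = 7, y₁ ≡ 1 mod 6. M₂ = 6, y₂ ≡ 6 mod 7. m = 2×7×1 + 4×6×6 ≡ 32 mod 42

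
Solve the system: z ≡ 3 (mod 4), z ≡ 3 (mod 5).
M = 4 × 5 = 20. M₁ = 5, y₁ ≡ 1 (mod 4). M₂ = 4, y₂ ≡ 4 (mod 5). z = 3×5×1 + 3×4×4 ≡ 3 (mod 20)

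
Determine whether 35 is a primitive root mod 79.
ord_79(35) divides 78. For each prime q|78: 35^{39}≡78, 35^{26}≡23, 35^{6}≡10, none ≡ 1. So 35 has order 78 and is a primitive root mod 79.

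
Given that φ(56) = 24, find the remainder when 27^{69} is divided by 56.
By Euler: 27^{24} ≡ 1 (mod 56) since gcd(27, 56) = 1. 69 = 2×24 + 21. So 27^{69} ≡ 27^{21} ≡ 27 (mod 56)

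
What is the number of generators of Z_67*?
There are φ(67-1) = φ(66) = 20 primitive roots modulo 67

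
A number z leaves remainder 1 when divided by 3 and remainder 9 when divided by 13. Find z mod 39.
M = 3 × 13 = 39. M₁ = 13, y₁ ≡ 1 mod 3. M₂ = 3, y₂ ≡ 9 mod 13. z = 1×13×1 + 9×3×9 ≡ 22 mod 39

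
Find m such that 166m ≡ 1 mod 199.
Since 199 is prime, by Fermat 166^(-1) ≡ 166^{197} ≡ 6 mod 199. Verify: 166 × 6 = 996 ≡ 1 mod 199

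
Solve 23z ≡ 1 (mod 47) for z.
Since 47 is prime, by Fermat 23^(-1) ≡ 23^{45} ≡ 45 (mod 47). Verify: 23 × 45 = 1035 ≡ 1 (mod 47)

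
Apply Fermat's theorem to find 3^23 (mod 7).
By Fermat: 3^{6} ≡ 1 (mod 7). 23 = 3×6 + 5. So 3^{23} ≡ 3^{5} ≡ 5 (mod 7)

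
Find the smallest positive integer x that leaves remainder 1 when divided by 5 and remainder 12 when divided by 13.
M = 5 × 13 = 65. M₁ = 13, y₁ ≡ 2 (mod 5). M₂ = 5, y₂ ≡ 8 (mod 13). x = 1×13×2 + 12×5×8 ≡ 51 (mod 65)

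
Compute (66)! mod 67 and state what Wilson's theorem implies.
(66)! mod 67 = 66. Since this equals -1 mod 67, Wilson confirms 67 is prime.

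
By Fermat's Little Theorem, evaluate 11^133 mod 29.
By Fermat: 11^{28} ≡ 1 mod 29. 133 = 4×28 + 21. So 11^{133} ≡ 11^{21} ≡ 17 mod 29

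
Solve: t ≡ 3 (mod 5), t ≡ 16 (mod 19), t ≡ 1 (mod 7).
M = 5 × 19 × 7 = 665. M₁ = 133, y₁ ≡ 2 (mod 5). M₂ = 35, y₂ ≡ 6 (mod 19). M₃ = 95, y₃ ≡ 2 (mod 7). t = 3×133×2 + 16×35×6 + 1×95×2 ≡ 358 (mod 665)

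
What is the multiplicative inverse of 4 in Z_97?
Since 97 is prime, by Fermat 4^(-1) ≡ 4^{95} ≡ 73 (mod 97). Verify: 4 × 73 = 292 ≡ 1 (mod 97)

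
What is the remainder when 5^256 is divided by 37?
Using Fermat: 5^{36} ≡ 1 mod 37. 256 ≡ 4 mod 36. So 5^{256} ≡ 5^{4} ≡ 33 mod 37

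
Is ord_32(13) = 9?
Powers of 13 mod 32: 13^1≡13, 13^2≡9, 13^3≡21, 13^4≡17, 13^5≡29, 13^6≡25, 13^7≡5, 13^8≡1. Already 13^8≡1, so the order is 8 < 9. No, the actual order is 8.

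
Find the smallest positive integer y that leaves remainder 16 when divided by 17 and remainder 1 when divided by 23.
M = 17 × 23 = 391. M₁ = 23, y₁ ≡ 3 (mod 17). M₂ = 17, y₂ ≡ 19 (mod 23). y = 16×23×3 + 1×17×19 ≡ 254 (mod 391)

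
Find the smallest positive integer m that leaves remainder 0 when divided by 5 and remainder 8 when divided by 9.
M = 5 × 9 = 45. M₁ = 9, y₁ ≡ 4 mod 5. M₂ = 5, y₂ ≡ 2 mod 9. m = 0×9×4 + 8×5×2 ≡ 35 mod 45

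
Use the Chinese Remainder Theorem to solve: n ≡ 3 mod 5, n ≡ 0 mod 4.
M = 5 × 4 = 20. M₁ = 4, y₁ ≡ 4 mod 5. M₂ = 5, y₂ ≡ 1 mod 4. n = 3×4×4 + 0×5×1 ≡ 8 mod 20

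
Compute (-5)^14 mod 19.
By repeated squaring (mod 19): (-5)^{1}≡14, (-5)^{2}≡6, (-5)^{4}≡17, (-5)^{8}≡4. Then (-5)^{14} = (-5)^{8+4+2} ≡ 4 × 17 × 6 ≡ 9 (mod 19)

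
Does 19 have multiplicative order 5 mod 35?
Powers of 19 mod 35: 19^1≡19, 19^2≡11, 19^3≡34, 19^4≡16, 19^5≡24, 19^6≡1. 19^5≡24≢1, so ord ≠ 5. No, the actual order is 6.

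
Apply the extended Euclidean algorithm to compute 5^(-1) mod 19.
Extended GCD: 5(4) + 19(-1) = 1. So 5^(-1) ≡ 4 (mod 19). Verify: 5 × 4 = 20 ≡ 1 (mod 19)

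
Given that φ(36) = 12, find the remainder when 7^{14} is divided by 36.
By Euler: 7^{12} ≡ 1 mod 36 since gcd(7, 36) = 1. 14 = 1×12 + 2. So 7^{14} ≡ 7^{2} ≡ 13 mod 36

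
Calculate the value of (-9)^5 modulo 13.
By repeated squaring (mod 13): (-9)^{1}≡4, (-9)^{2}≡3, (-9)^{4}≡9. Then (-9)^{5} = (-9)^{4+1} ≡ 9 × 4 ≡ 10 (mod 13)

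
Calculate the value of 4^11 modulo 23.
By repeated squaring (mod 23): 4^{1}≡4, 4^{2}≡16, 4^{4}≡3, 4^{8}≡9. Then 4^{11} = 4^{8+2+1} ≡ 9 × 16 × 4 ≡ 1 (mod 23)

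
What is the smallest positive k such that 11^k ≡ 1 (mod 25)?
Powers of 11 mod 25: 11^1≡11, 11^2≡21, 11^3≡6, 11^4≡16, 11^5≡1. Order = 5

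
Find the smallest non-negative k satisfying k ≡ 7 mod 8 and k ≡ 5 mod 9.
M = 8 × 9 = 72. M₁ = 9, y₁ ≡ 1 mod 8. M₂ = 8, y₂ ≡ 8 mod 9. k = 7×9×1 + 5×8×8 ≡ 23 mod 72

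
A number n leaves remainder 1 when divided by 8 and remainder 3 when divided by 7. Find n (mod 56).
M = 8 × 7 = 56. M₁ = 7, y₁ ≡ 7 (mod 8). M₂ = 8, y₂ ≡ 1 (mod 7). n = 1×7×7 + 3×8×1 ≡ 17 (mod 56)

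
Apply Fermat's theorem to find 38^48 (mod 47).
By Fermat: 38^{46} ≡ 1 (mod 47). So 38^{48} = 38^{46} · 38^{2} ≡ 38^{2} ≡ 34 (mod 47)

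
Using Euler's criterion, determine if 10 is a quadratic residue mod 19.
By Euler's criterion: 10^{9} ≡ 18 (mod 19). Since this equals -1 (≡ 18), 10 is not a QR.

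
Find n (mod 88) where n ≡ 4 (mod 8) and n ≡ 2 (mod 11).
M = 8 × 11 = 88. M₁ = 11, y₁ ≡ 3 (mod 8). M₂ = 8, y₂ ≡ 7 (mod 11). n = 4×11×3 + 2×8×7 ≡ 68 (mod 88)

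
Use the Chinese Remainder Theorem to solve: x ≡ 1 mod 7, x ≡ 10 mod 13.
M = 7 × 13 = 91. M₁ = 13, y₁ ≡ 6 mod 7. M₂ = 7, y₂ ≡ 2 mod 13. x = 1×13×6 + 10×7×2 ≡ 36 mod 91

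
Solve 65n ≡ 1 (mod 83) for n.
Since 83 is prime, by Fermat 65^(-1) ≡ 65^{81} ≡ 23 (mod 83). Verify: 65 × 23 = 1495 ≡ 1 (mod 83)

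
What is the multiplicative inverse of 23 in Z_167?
Since 167 is prime, by Fermat 23^(-1) ≡ 23^{165} ≡ 138 (mod 167). Verify: 23 × 138 = 3174 ≡ 1 (mod 167)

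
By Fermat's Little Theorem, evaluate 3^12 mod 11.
By Fermat: 3^{10} ≡ 1 mod 11. So 3^{12} = 3^{10} · 3^{2} ≡ 3^{2} ≡ 9 mod 11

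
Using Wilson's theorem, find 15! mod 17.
(16)! = (15)! × (16) ≡ -1 (mod 17). So (15)! ≡ -1 × (16)^(-1) ≡ (-1)×(-1) = 1 (mod 17)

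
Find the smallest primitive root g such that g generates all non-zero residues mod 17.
g = 3. For each prime q|16: 3^{8}≡16, none ≡ 1, so ord_17(3) = 16 and 3 is a primitive root.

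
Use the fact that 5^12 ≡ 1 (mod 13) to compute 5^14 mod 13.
By Fermat: 5^{12} ≡ 1 (mod 13). So 5^{14} = 5^{12} · 5^{2} ≡ 5^{2} ≡ 12 (mod 13)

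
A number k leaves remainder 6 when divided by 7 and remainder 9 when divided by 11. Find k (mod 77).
M = 7 × 11 = 77. M₁ = 11, y₁ ≡ 2 (mod 7). M₂ = 7, y₂ ≡ 8 (mod 11). k = 6×11×2 + 9×7×8 ≡ 20 (mod 77)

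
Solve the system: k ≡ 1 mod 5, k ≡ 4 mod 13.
M = 5 × 13 = 65. M₁ = 13, y₁ ≡ 2 mod 5. M₂ = 5, y₂ ≡ 8 mod 13. k = 1×13×2 + 4×5×8 ≡ 56 mod 65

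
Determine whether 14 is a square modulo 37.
By Euler's criterion: 14^{18} ≡ 36 (mod 37). Since this equals -1 (≡ 36), 14 is not a QR.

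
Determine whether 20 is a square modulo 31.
By Euler's criterion: 20^{15} ≡ 1 (mod 31). Since this equals 1, 20 is a QR.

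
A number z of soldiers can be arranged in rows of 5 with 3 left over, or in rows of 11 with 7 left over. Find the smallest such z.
M = 5 × 11 = 55. M₁ = 11, y₁ ≡ 1 mod 5. M₂ = 5, y₂ ≡ 9 mod 11. z = 3×11×1 + 7×5×9 ≡ 18 mod 55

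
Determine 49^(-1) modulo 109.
Since 109 is prime, by Fermat 49^(-1) ≡ 49^{107} ≡ 89 mod 109. Verify: 49 × 89 = 4361 ≡ 1 mod 109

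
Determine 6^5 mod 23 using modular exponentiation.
By repeated squaring mod 23: 6^{1}≡6, 6^{2}≡13, 6^{4}≡8. Then 6^{5} = 6^{4+1} ≡ 8 × 6 ≡ 2 mod 23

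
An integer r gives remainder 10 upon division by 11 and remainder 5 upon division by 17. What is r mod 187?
M = 11 × 17 = 187. M₁ = 17, y₁ ≡ 2 mod 11. M₂ = 11, y₂ ≡ 14 mod 17. r = 10×17×2 + 5×11×14 ≡ 175 mod 187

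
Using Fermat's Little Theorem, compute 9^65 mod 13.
By Fermat: 9^{12} ≡ 1 mod 13. 65 = 5×12 + 5. So 9^{65} ≡ 9^{5} ≡ 3 mod 13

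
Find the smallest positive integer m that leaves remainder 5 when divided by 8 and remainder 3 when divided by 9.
M = 8 × 9 = 72. M₁ = 9, y₁ ≡ 1 mod 8. M₂ = 8, y₂ ≡ 8 mod 9. m = 5×9×1 + 3×8×8 ≡ 21 mod 72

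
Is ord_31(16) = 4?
Powers of 16 mod 31: 16^1≡16, 16^2≡8, 16^3≡4, 16^4≡2, 16^5≡1. 16^4≡2≢1, so ord ≠ 4. No, the actual order is 5.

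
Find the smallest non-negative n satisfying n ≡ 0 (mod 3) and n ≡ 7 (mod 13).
M = 3 × 13 = 39. M₁ = 13, y₁ ≡ 1 (mod 3). M₂ = 3, y₂ ≡ 9 (mod 13). n = 0×13×1 + 7×3×9 ≡ 33 (mod 39)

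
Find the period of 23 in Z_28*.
Powers of 23 mod 28: 23^1≡23, 23^2≡25, 23^3≡15, 23^4≡9, 23^5≡11, 23^6≡1. So the order of 23 is 6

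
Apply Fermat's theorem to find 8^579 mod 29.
By Fermat: 8^{28} ≡ 1 mod 29. 579 ≡ 19 mod 28. So 8^{579} ≡ 8^{19} ≡ 2 mod 29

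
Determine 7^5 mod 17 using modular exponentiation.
By repeated squaring mod 17: 7^{1}≡7, 7^{2}≡15, 7^{4}≡4. Then 7^{5} = 7^{4+1} ≡ 4 × 7 ≡ 11 mod 17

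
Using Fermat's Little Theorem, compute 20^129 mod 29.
By Fermat: 20^{28} ≡ 1 mod 29. 129 = 4×28 + 17. So 20^{129} ≡ 20^{17} ≡ 25 mod 29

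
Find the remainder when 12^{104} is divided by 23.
By Fermat: 12^{22} ≡ 1 (mod 23). 104 = 4×22 + 16. So 12^{104} ≡ 12^{16} ≡ 18 (mod 23)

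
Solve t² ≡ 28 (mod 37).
The square roots of 28 mod 37 are 19 and 18. Verify: 19² = 361 ≡ 28 (mod 37)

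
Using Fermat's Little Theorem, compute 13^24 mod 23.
By Fermat: 13^{22} ≡ 1 mod 23. So 13^{24} = 13^{22} · 13^{2} ≡ 13^{2} ≡ 8 mod 23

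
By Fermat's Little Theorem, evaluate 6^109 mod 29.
By Fermat: 6^{28} ≡ 1 mod 29. 109 = 3×28 + 25. So 6^{109} ≡ 6^{25} ≡ 9 mod 29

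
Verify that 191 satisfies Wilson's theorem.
(190)! mod 191 = 190. Since this equals -1 (mod 191), Wilson confirms 191 is prime.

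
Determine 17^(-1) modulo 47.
Since 47 is prime, by Fermat 17^(-1) ≡ 17^{45} ≡ 36 (mod 47). Verify: 17 × 36 = 612 ≡ 1 (mod 47)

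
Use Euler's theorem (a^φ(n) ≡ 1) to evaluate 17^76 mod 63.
By Euler: 17^{36} ≡ 1 (mod 63) since gcd(17, 63) = 1. 76 = 2×36 + 4. So 17^{76} ≡ 17^{4} ≡ 46 (mod 63)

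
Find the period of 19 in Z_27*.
Powers of 19 mod 27: 19^1≡19, 19^2≡10, 19^3≡1. Order = 3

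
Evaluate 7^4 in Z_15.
7^{4} = 2401 ≡ 1 mod 15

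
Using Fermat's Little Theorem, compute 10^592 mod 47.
By Fermat: 10^{46} ≡ 1 (mod 47). 592 ≡ 40 (mod 46). So 10^{592} ≡ 10^{40} ≡ 42 (mod 47)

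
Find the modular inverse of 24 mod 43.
Since 43 is prime, by Fermat 24^(-1) ≡ 24^{41} ≡ 9 (mod 43). Verify: 24 × 9 = 216 ≡ 1 (mod 43)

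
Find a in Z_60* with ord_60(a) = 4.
47 has order 4 mod 60 since 47^{4} ≡ 1 (mod 60) and no smaller power works.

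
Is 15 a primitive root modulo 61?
15^{15} ≡ 1 (mod 61) and 15 < 60, so ord_61(15) = 15 ≠ 60 and 15 is not a primitive root.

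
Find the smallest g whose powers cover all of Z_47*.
g = 5. Powers: [5, 25, 31, 14, 23, 21, 11, 8, 40, ...] generates all 46 non-zero residues.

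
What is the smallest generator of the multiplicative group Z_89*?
g = 3. Powers: [3, 9, 27, 81, 65, 17, ...] generates all 88 non-zero residues.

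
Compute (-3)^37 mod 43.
By repeated squaring mod 43: (-3)^{1}≡40, (-3)^{2}≡9, (-3)^{4}≡38, (-3)^{8}≡25, (-3)^{16}≡23, (-3)^{32}≡13. Then (-3)^{37} = (-3)^{32+4+1} ≡ 13 × 38 × 40 ≡ 23 mod 43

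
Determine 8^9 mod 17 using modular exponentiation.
By repeated squaring mod 17: 8^{1}≡8, 8^{2}≡13, 8^{4}≡16, 8^{8}≡1. Then 8^{9} = 8^{8+1} ≡ 1 × 8 ≡ 8 mod 17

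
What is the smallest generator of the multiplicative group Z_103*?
g = 5. For each prime q|102: 5^{51}≡102, 5^{34}≡56, 5^{6}≡72, none ≡ 1, so ord_103(5) = 102 and 5 is a primitive root.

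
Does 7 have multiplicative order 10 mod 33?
Powers of 7 mod 33: 7^1≡7, 7^2≡16, 7^3≡13, 7^4≡25, 7^5≡10, 7^6≡4, 7^7≡28, 7^8≡31, 7^9≡19, 7^10≡1. First k with 7^k≡1 is k=10. Yes, ord_33(7) = 10.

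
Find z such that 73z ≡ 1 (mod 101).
Since 101 is prime, by Fermat 73^(-1) ≡ 73^{99} ≡ 18 (mod 101). Verify: 73 × 18 = 1314 ≡ 1 (mod 101)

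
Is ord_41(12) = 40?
Powers of 12 mod 41: 12^1≡12, 12^2≡21, 12^3≡6, 12^4≡31, 12^5≡3, 12^6≡36, 12^7≡22, 12^8≡18, 12^9≡11, 12^10≡9, 12^11≡26, 12^12≡25, 12^13≡13, 12^14≡33, 12^15≡27, 12^16≡37, 12^17≡34, 12^18≡39, 12^19≡17, 12^20≡40, 12^21≡29, 12^22≡20, 12^23≡35, 12^24≡10, 12^25≡38, 12^26≡5, 12^27≡19, 12^28≡23, 12^29≡30, 12^30≡32, 12^31≡15, 12^32≡16, 12^33≡28, 12^34≡8, 12^35≡14, 12^36≡4, 12^37≡7, 12^38≡2, 12^39≡24, 12^40≡1. First k with 12^k≡1 is k=40. Yes, ord_41(12) = 40.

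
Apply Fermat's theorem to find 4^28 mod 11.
By Fermat: 4^{10} ≡ 1 mod 11. 28 = 2×10 + 8. So 4^{28} ≡ 4^{8} ≡ 9 mod 11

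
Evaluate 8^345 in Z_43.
Using Fermat: 8^{42} ≡ 1 mod 43. 345 ≡ 9 mod 42. So 8^{345} ≡ 8^{9} ≡ 22 mod 43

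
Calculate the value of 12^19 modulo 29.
By repeated squaring mod 29: 12^{1}≡12, 12^{2}≡28, 12^{4}≡1, 12^{8}≡1, 12^{16}≡1. Then 12^{19} = 12^{16+2+1} ≡ 1 × 28 × 12 ≡ 17 mod 29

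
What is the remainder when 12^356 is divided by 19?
Using Fermat: 12^{18} ≡ 1 (mod 19). 356 ≡ 14 (mod 18). So 12^{356} ≡ 12^{14} ≡ 11 (mod 19)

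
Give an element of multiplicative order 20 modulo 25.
2 has order 20 mod 25 since 2^{20} ≡ 1 (mod 25) and no smaller power works.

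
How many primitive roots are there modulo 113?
A prime p has φ(p-1) primitive roots; here φ(112) = 48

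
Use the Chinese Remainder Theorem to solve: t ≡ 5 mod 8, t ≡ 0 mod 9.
M = 8 × 9 = 72. M₁ = 9, y₁ ≡ 1 mod 8. M₂ = 8, y₂ ≡ 8 mod 9. t = 5×9×1 + 0×8×8 ≡ 45 mod 72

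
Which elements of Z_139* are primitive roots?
There are φ(138) = 44 primitive roots mod 139: {2, 3, 12, 15, 17, 18, 19, 21, 22, 26, 32, 40, 50, 53, 56, 58, 61, 68, 70, 72, 73, 85, 88, 90, 92, 93, 98, 101, 102, 104, 108, 109, 110, 111, 114, 115, 119, 123, 126, 128, 130, 132, 134, 135}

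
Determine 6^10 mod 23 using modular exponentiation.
By repeated squaring mod 23: 6^{1}≡6, 6^{2}≡13, 6^{4}≡8, 6^{8}≡18. Then 6^{10} = 6^{8+2} ≡ 18 × 13 ≡ 4 mod 23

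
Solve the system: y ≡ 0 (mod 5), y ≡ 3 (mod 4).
M = 5 × 4 = 20. M₁ = 4, y₁ ≡ 4 (mod 5). M₂ = 5, y₂ ≡ 1 (mod 4). y = 0×4×4 + 3×5×1 ≡ 15 (mod 20)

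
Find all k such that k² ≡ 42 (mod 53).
The square roots of 42 mod 53 are 28 and 25. Verify: 28² = 784 ≡ 42 (mod 53)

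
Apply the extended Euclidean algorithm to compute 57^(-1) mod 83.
Extended GCD: 57(-16) + 83(11) = 1. So 57^(-1) ≡ -16 ≡ 67 (mod 83). Verify: 57 × 67 = 3819 ≡ 1 (mod 83)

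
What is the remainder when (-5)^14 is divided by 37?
By repeated squaring (mod 37): (-5)^{1}≡32, (-5)^{2}≡25, (-5)^{4}≡33, (-5)^{8}≡16. Then (-5)^{14} = (-5)^{8+4+2} ≡ 16 × 33 × 25 ≡ 28 (mod 37)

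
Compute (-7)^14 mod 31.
By repeated squaring mod 31: (-7)^{1}≡24, (-7)^{2}≡18, (-7)^{4}≡14, (-7)^{8}≡10. Then (-7)^{14} = (-7)^{8+4+2} ≡ 10 × 14 × 18 ≡ 9 mod 31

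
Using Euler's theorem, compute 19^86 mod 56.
By Euler: 19^{24} ≡ 1 (mod 56) since gcd(19, 56) = 1. 86 = 3×24 + 14. So 19^{86} ≡ 19^{14} ≡ 25 (mod 56)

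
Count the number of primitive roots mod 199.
A prime p has φ(p-1) primitive roots; here φ(198) = 60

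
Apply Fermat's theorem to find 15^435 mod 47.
By Fermat: 15^{46} ≡ 1 mod 47. 435 ≡ 21 mod 46. So 15^{435} ≡ 15^{21} ≡ 33 mod 47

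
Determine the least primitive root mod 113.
g = 3. For each prime q|112: 3^{56}≡112, 3^{16}≡49, none ≡ 1, so ord_113(3) = 112 and 3 is a primitive root.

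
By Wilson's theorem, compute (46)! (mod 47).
By Wilson's theorem, (46)! ≡ -1 ≡ 46 (mod 47)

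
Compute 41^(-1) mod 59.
Since 59 is prime, by Fermat 41^(-1) ≡ 41^{57} ≡ 36 mod 59. Verify: 41 × 36 = 1476 ≡ 1 mod 59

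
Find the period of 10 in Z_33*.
Powers of 10 mod 33: 10^1≡10, 10^2≡1. Order = 2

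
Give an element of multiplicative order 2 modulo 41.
40 has order 2 mod 41 since 40^{2} ≡ 1 mod 41 and no smaller power works.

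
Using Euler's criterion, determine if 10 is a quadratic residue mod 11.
By Euler's criterion: 10^{5} ≡ 10 (mod 11). Since this equals -1 (≡ 10), 10 is not a QR.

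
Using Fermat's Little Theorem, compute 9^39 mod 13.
By Fermat: 9^{12} ≡ 1 mod 13. 39 = 3×12 + 3. So 9^{39} ≡ 9^{3} ≡ 1 mod 13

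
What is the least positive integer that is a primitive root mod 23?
g = 5. Powers: [5, 2, 10, 4, 20, 8, ...] generates all 22 non-zero residues.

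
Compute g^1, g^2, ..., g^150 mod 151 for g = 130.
130^1, 130^2, ..., 130^{150} mod 151: [130, 139, 101, 144, 147, 84, 48, 49, 28, 16, 117, 110, 106, 39, 87, 136, 13, 29, 146, 105, 60, 99, 35, 20, 33, 62, 57, 11, 71, 19, 54, 74, 107, 18, 75, 86, 6, 25, 79, 2, 109, 127, 51, 137, 143, 17, 96, 98, 56, 32, 83, 69, 61, 78, 23, 121, 26, 58, 141, 59, 120, 47, 70, 40, 66, 124, 114, 22, 142, 38, 108, 148, 63, 36, 150, 21, 12, 50, 7, 4, 67, 103, 102, 123, 135, 34, 41, 45, 112, 64, 15, 138, 122, 5, 46, 91, 52, 116, 131, 118, 89, 94, 140, 80, 132, 97, 77, 44, 133, 76, 65, 145, 126, 72, 149, 42, 24, 100, 14, 8, 134, 55, 53, 95, 119, 68, 82, 90, 73, 128, 30, 125, 93, 10, 92, 31, 104, 81, 111, 85, 27, 37, 129, 9, 113, 43, 3, 88, 115, 1]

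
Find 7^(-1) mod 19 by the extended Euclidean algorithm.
Extended GCD: 7(-8) + 19(3) = 1. So 7^(-1) ≡ -8 ≡ 11 mod 19. Verify: 7 × 11 = 77 ≡ 1 mod 19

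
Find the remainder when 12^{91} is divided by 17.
By Fermat: 12^{16} ≡ 1 mod 17. 91 = 5×16 + 11. So 12^{91} ≡ 12^{11} ≡ 6 mod 17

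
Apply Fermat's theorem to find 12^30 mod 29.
By Fermat: 12^{28} ≡ 1 mod 29. So 12^{30} = 12^{28} · 12^{2} ≡ 12^{2} ≡ 28 mod 29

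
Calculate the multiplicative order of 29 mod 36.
Powers of 29 mod 36: 29^1≡29, 29^2≡13, 29^3≡17, 29^4≡25, 29^5≡5, 29^6≡1. So the order of 29 is 6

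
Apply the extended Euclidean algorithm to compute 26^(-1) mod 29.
Extended GCD: 26(-10) + 29(9) = 1. So 26^(-1) ≡ -10 ≡ 19 mod 29. Verify: 26 × 19 = 494 ≡ 1 mod 29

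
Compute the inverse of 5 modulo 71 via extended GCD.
Extended GCD: 5(-14) + 71(1) = 1. So 5^(-1) ≡ -14 ≡ 57 (mod 71). Verify: 5 × 57 = 285 ≡ 1 (mod 71)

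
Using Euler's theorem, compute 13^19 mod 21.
By Euler: 13^{12} ≡ 1 mod 21 since gcd(13, 21) = 1. 19 = 1×12 + 7. So 13^{19} ≡ 13^{7} ≡ 13 mod 21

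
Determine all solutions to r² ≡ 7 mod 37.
The square roots of 7 mod 37 are 9 and 28. Verify: 9² = 81 ≡ 7 mod 37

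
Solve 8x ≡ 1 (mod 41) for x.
Since 41 is prime, by Fermat 8^(-1) ≡ 8^{39} ≡ 36 (mod 41). Verify: 8 × 36 = 288 ≡ 1 (mod 41)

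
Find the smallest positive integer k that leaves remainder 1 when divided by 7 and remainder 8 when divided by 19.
M = 7 × 19 = 133. M₁ = 19, y₁ ≡ 3 (mod 7). M₂ = 7, y₂ ≡ 11 (mod 19). k = 1×19×3 + 8×7×11 ≡ 8 (mod 133)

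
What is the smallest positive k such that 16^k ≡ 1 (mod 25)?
Powers of 16 mod 25: 16^1≡16, 16^2≡6, 16^3≡21, 16^4≡11, 16^5≡1. Order = 5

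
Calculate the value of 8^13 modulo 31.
By repeated squaring mod 31: 8^{1}≡8, 8^{2}≡2, 8^{4}≡4, 8^{8}≡16. Then 8^{13} = 8^{8+4+1} ≡ 16 × 4 × 8 ≡ 16 mod 31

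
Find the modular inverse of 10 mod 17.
Since 17 is prime, by Fermat 10^(-1) ≡ 10^{15} ≡ 12 (mod 17). Verify: 10 × 12 = 120 ≡ 1 (mod 17)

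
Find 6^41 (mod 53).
By repeated squaring (mod 53): 6^{1}≡6, 6^{2}≡36, 6^{4}≡24, 6^{8}≡46, 6^{16}≡49, 6^{32}≡16. Then 6^{41} = 6^{32+8+1} ≡ 16 × 46 × 6 ≡ 17 (mod 53)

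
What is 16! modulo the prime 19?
(18)! = (16)! × (17) × (18) ≡ -1 (mod 19). So (16)! ≡ -1 × [(18)(17)]^(-1) ≡ 9 (mod 19)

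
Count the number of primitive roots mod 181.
There are φ(181-1) = φ(180) = 48 primitive roots modulo 181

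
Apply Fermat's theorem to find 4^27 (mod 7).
By Fermat: 4^{6} ≡ 1 (mod 7). 27 = 4×6 + 3. So 4^{27} ≡ 4^{3} ≡ 1 (mod 7)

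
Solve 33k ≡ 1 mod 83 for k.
Since 83 is prime, by Fermat 33^(-1) ≡ 33^{81} ≡ 78 mod 83. Verify: 33 × 78 = 2574 ≡ 1 mod 83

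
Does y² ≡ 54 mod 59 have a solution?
By Euler's criterion: 54^{29} ≡ 58 mod 59. Since this equals -1 (≡ 58), 54 is not a QR.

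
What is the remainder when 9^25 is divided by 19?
Using Fermat: 9^{18} ≡ 1 (mod 19). 25 ≡ 7 (mod 18). So 9^{25} ≡ 9^{7} ≡ 4 (mod 19)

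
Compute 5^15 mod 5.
By repeated squaring (mod 5): 5^{1}≡0, 5^{2}≡0, 5^{4}≡0, 5^{8}≡0. Then 5^{15} = 5^{8+4+2+1} ≡ 0 × 0 × 0 × 0 ≡ 0 (mod 5)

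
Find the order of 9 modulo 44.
Powers of 9 mod 44: 9^1≡9, 9^2≡37, 9^3≡25, 9^4≡5, 9^5≡1. So the order of 9 is 5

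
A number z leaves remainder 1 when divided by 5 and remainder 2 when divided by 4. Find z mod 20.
M = 5 × 4 = 20. M₁ = 4, y₁ ≡ 4 mod 5. M₂ = 5, y₂ ≡ 1 mod 4. z = 1×4×4 + 2×5×1 ≡ 6 mod 20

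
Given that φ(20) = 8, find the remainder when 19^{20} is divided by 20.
By Euler: 19^{8} ≡ 1 mod 20 since gcd(19, 20) = 1. 20 = 2×8 + 4. So 19^{20} ≡ 19^{4} ≡ 1 mod 20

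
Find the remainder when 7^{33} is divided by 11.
By Fermat: 7^{10} ≡ 1 mod 11. 33 = 3×10 + 3. So 7^{33} ≡ 7^{3} ≡ 2 mod 11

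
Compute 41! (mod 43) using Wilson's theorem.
(42)! = (41)! × (42) ≡ -1 (mod 43). So (41)! ≡ -1 × (42)^(-1) ≡ (-1)×(-1) = 1 (mod 43)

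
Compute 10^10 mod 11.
Using Fermat: 10^{10} ≡ 1 mod 11. 10 ≡ 0 mod 10. So 10^{10} ≡ 10^{0} ≡ 1 mod 11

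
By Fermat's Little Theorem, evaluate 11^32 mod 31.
By Fermat: 11^{30} ≡ 1 (mod 31). So 11^{32} = 11^{30} · 11^{2} ≡ 11^{2} ≡ 28 (mod 31)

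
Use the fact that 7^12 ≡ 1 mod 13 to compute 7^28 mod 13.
By Fermat: 7^{12} ≡ 1 mod 13. 28 = 2×12 + 4. So 7^{28} ≡ 7^{4} ≡ 9 mod 13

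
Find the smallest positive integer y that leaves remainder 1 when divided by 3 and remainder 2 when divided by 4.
M = 3 × 4 = 12. M₁ = 4, y₁ ≡ 1 mod 3. M₂ = 3, y₂ ≡ 3 mod 4. y = 1×4×1 + 2×3×3 ≡ 10 mod 12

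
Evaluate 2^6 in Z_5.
Using Fermat: 2^{4} ≡ 1 (mod 5). 6 ≡ 2 (mod 4). So 2^{6} ≡ 2^{2} ≡ 4 (mod 5)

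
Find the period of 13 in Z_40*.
Powers of 13 mod 40: 13^1≡13, 13^2≡9, 13^3≡37, 13^4≡1. Order = 4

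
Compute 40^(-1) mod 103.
Since 103 is prime, by Fermat 40^(-1) ≡ 40^{101} ≡ 85 mod 103. Verify: 40 × 85 = 3400 ≡ 1 mod 103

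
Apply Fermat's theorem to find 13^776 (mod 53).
By Fermat: 13^{52} ≡ 1 (mod 53). 776 ≡ 48 (mod 52). So 13^{776} ≡ 13^{48} ≡ 44 (mod 53)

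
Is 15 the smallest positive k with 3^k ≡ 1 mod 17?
Powers of 3 mod 17: 3^1≡3, 3^2≡9, 3^3≡10, 3^4≡13, 3^5≡5, 3^6≡15, 3^7≡11, 3^8≡16, 3^9≡14, 3^10≡8, 3^11≡7, 3^12≡4, 3^13≡12, 3^14≡2, 3^15≡6, 3^16≡1. 3^15≡6≢1, so ord ≠ 15. No, the actual order is 16.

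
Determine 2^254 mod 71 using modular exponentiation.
Using Fermat: 2^{70} ≡ 1 mod 71. 254 ≡ 44 mod 70. So 2^{254} ≡ 2^{44} ≡ 15 mod 71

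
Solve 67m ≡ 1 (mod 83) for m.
Since 83 is prime, by Fermat 67^(-1) ≡ 67^{81} ≡ 57 (mod 83). Verify: 67 × 57 = 3819 ≡ 1 (mod 83)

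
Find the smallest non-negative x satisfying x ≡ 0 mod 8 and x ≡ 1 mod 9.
M = 8 × 9 = 72. M₁ = 9, y₁ ≡ 1 mod 8. M₂ = 8, y₂ ≡ 8 mod 9. x = 0×9×1 + 1×8×8 ≡ 64 mod 72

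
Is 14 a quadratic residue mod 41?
By Euler's criterion: 14^{20} ≡ 40 (mod 41). Since this equals -1 (≡ 40), 14 is not a QR.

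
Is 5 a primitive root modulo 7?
ord_7(5) divides 6. For each prime q|6: 5^{3}≡6, 5^{2}≡4, none ≡ 1. So 5 has order 6 and is a primitive root mod 7.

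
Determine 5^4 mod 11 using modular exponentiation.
5^{4} = 625 ≡ 9 mod 11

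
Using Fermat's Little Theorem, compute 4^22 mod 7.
By Fermat: 4^{6} ≡ 1 mod 7. 22 = 3×6 + 4. So 4^{22} ≡ 4^{4} ≡ 4 mod 7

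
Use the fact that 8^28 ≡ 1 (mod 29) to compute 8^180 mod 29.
By Fermat: 8^{28} ≡ 1 (mod 29). 180 ≡ 12 (mod 28). So 8^{180} ≡ 8^{12} ≡ 24 (mod 29)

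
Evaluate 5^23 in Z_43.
By repeated squaring (mod 43): 5^{1}≡5, 5^{2}≡25, 5^{4}≡23, 5^{8}≡13, 5^{16}≡40. Then 5^{23} = 5^{16+4+2+1} ≡ 40 × 23 × 25 × 5 ≡ 18 (mod 43)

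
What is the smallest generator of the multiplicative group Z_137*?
g = 3. Powers: [3, 9, 27, 81, 106, 44, 132, 122, 92, 2, ...] generates all 136 non-zero residues.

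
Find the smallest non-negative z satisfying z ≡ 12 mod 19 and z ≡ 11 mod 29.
M = 19 × 29 = 551. M₁ = 29, y₁ ≡ 2 mod 19. M₂ = 19, y₂ ≡ 26 mod 29. z = 12×29×2 + 11×19×26 ≡ 69 mod 551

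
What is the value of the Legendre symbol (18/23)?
(18/23) = 18^{11} mod 23 = 1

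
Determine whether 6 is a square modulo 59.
By Euler's criterion: 6^{29} ≡ 58 mod 59. Since this equals -1 (≡ 58), 6 is not a QR.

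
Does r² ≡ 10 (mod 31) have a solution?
By Euler's criterion: 10^{15} ≡ 1 (mod 31). Since this equals 1, 10 is a QR.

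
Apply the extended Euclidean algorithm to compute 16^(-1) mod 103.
Extended GCD: 16(-45) + 103(7) = 1. So 16^(-1) ≡ -45 ≡ 58 (mod 103). Verify: 16 × 58 = 928 ≡ 1 (mod 103)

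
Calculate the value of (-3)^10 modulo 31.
By repeated squaring (mod 31): (-3)^{1}≡28, (-3)^{2}≡9, (-3)^{4}≡19, (-3)^{8}≡20. Then (-3)^{10} = (-3)^{8+2} ≡ 20 × 9 ≡ 25 (mod 31)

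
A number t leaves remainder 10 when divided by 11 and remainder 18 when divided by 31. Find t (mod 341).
M = 11 × 31 = 341. M₁ = 31, y₁ ≡ 5 (mod 11). M₂ = 11, y₂ ≡ 17 (mod 31). t = 10×31×5 + 18×11×17 ≡ 142 (mod 341)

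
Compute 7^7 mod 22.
By repeated squaring mod 22: 7^{1}≡7, 7^{2}≡5, 7^{4}≡3. Then 7^{7} = 7^{4+2+1} ≡ 3 × 5 × 7 ≡ 17 mod 22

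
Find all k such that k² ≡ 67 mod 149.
The square roots of 67 mod 149 are 31 and 118. Verify: 31² = 961 ≡ 67 mod 149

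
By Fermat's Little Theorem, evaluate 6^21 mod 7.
By Fermat: 6^{6} ≡ 1 mod 7. 21 = 3×6 + 3. So 6^{21} ≡ 6^{3} ≡ 6 mod 7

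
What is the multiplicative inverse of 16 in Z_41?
Since 41 is prime, by Fermat 16^(-1) ≡ 16^{39} ≡ 18 (mod 41). Verify: 16 × 18 = 288 ≡ 1 (mod 41)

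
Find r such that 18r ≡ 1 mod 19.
Since 19 is prime, by Fermat 18^(-1) ≡ 18^{17} ≡ 18 mod 19. Verify: 18 × 18 = 324 ≡ 1 mod 19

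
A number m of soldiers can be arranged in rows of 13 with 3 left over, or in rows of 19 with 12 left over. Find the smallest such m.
M = 13 × 19 = 247. M₁ = 19, y₁ ≡ 11 mod 13. M₂ = 13, y₂ ≡ 3 mod 19. m = 3×19×11 + 12×13×3 ≡ 107 mod 247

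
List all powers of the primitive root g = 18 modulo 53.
18^1, 18^2, ..., 18^{52} mod 53: [18, 6, 2, 36, 12, 4, 19, 24, 8, 38, 48, 16, 23, 43, 32, 46, 33, 11, 39, 13, 22, 25, 26, 44, 50, 52, 35, 47, 51, 17, 41, 49, 34, 29, 45, 15, 5, 37, 30, 10, 21, 7, 20, 42, 14, 40, 31, 28, 27, 9, 3, 1]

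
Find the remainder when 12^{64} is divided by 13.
By Fermat: 12^{12} ≡ 1 (mod 13). 64 = 5×12 + 4. So 12^{64} ≡ 12^{4} ≡ 1 (mod 13)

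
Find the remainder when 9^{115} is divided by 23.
By Fermat: 9^{22} ≡ 1 (mod 23). 115 = 5×22 + 5. So 9^{115} ≡ 9^{5} ≡ 8 (mod 23)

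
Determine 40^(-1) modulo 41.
Since 41 is prime, by Fermat 40^(-1) ≡ 40^{39} ≡ 40 (mod 41). Verify: 40 × 40 = 1600 ≡ 1 (mod 41)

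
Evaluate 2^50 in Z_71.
By repeated squaring mod 71: 2^{1}≡2, 2^{2}≡4, 2^{4}≡16, 2^{8}≡43, 2^{16}≡3, 2^{32}≡9. Then 2^{50} = 2^{32+16+2} ≡ 9 × 3 × 4 ≡ 37 mod 71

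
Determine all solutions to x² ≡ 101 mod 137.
The square roots of 101 mod 137 are 52 and 85. Verify: 52² = 2704 ≡ 101 mod 137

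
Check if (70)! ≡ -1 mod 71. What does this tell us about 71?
(70)! mod 71 = 70. Since this equals -1 mod 71, Wilson confirms 71 is prime.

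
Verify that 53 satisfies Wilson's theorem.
(52)! mod 53 = 52. Since this equals -1 mod 53, Wilson confirms 53 is prime.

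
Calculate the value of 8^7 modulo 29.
By repeated squaring mod 29: 8^{1}≡8, 8^{2}≡6, 8^{4}≡7. Then 8^{7} = 8^{4+2+1} ≡ 7 × 6 × 8 ≡ 17 mod 29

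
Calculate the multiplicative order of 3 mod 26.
Powers of 3 mod 26: 3^1≡3, 3^2≡9, 3^3≡1. ord_26(3) = 3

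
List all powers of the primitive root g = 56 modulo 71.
56^1, 56^2, ..., 56^{70} mod 71: [56, 12, 33, 2, 41, 24, 66, 4, 11, 48, 61, 8, 22, 25, 51, 16, 44, 50, 31, 32, 17, 29, 62, 64, 34, 58, 53, 57, 68, 45, 35, 43, 65, 19, 70, 15, 59, 38, 69, 30, 47, 5, 67, 60, 23, 10, 63, 49, 46, 20, 55, 27, 21, 40, 39, 54, 42, 9, 7, 37, 13, 18, 14, 3, 26, 36, 28, 6, 52, 1]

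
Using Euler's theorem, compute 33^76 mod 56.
By Euler: 33^{24} ≡ 1 mod 56 since gcd(33, 56) = 1. 76 = 3×24 + 4. So 33^{76} ≡ 33^{4} ≡ 9 mod 56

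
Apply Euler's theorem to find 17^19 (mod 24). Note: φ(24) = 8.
By Euler: 17^{8} ≡ 1 (mod 24) since gcd(17, 24) = 1. 19 = 2×8 + 3. So 17^{19} ≡ 17^{3} ≡ 17 (mod 24)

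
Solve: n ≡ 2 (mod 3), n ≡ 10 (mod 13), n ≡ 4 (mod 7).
M = 3 × 13 × 7 = 273. M₁ = 91, y₁ ≡ 1 (mod 3). M₂ = 21, y₂ ≡ 5 (mod 13). M₃ = 39, y₃ ≡ 2 (mod 7). n = 2×91×1 + 10×21×5 + 4×39×2 ≡ 179 (mod 273)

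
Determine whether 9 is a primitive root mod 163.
9^{81} ≡ 1 (mod 163) and 81 < 162, so ord_163(9) = 81 ≠ 162 and 9 is not a primitive root.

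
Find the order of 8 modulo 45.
Powers of 8 mod 45: 8^1≡8, 8^2≡19, 8^3≡17, 8^4≡1. ord_45(8) = 4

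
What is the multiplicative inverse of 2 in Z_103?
Since 103 is prime, by Fermat 2^(-1) ≡ 2^{101} ≡ 52 mod 103. Verify: 2 × 52 = 104 ≡ 1 mod 103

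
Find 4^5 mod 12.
By repeated squaring mod 12: 4^{1}≡4, 4^{2}≡4, 4^{4}≡4. Then 4^{5} = 4^{4+1} ≡ 4 × 4 ≡ 4 mod 12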